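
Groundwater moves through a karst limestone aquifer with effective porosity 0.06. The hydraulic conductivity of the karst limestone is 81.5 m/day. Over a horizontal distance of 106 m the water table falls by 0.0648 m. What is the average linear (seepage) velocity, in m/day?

0.830

Hydraulic gradient i = Δh / L = 0.0648 / 106 = 0.0006113.
Darcy flux q = K · i = 81.50 × 0.0006113 = 0.04982 m/day.
Seepage velocity v = q / n_e = 0.04982 / 0.06 = 0.8304 m/day.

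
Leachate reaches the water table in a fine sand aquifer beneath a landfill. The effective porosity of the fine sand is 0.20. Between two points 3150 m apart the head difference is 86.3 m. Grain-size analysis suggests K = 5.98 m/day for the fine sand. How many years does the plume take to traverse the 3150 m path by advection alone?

10.5

Hydraulic gradient i = Δh / L = 86.3 / 3150 = 0.02740.
Darcy flux q = K · i = 5.980 × 0.02740 = 0.1638 m/day.
Seepage velocity v = q / n_e = 0.1638 / 0.20 = 0.8192 m/day.
Travel time t = L / v = 3150 / 0.8192 = 3845 days = 10.53 years.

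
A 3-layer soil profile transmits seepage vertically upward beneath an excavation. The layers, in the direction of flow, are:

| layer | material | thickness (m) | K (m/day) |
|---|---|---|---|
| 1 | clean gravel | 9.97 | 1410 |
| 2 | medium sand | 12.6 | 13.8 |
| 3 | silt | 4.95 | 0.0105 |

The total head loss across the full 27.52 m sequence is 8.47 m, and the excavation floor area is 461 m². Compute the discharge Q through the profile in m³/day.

8.27

Flow is perpendicular to layering, so the layers act in series and the equivalent K is the thickness-weighted harmonic mean.
Total thickness L = 9.97 + 12.6 + 4.95 = 27.52 m.
Σ(b_i/K_i) = 9.97/1410 + 12.6/13.8 + 4.95/0.0105 = 472.3 d.
K_eq = L / Σ(b_i/K_i) = 27.52 / 472.3 = 0.05826 m/day.
Q = K_eq · A · (Δh/L) = 0.05826 × 461 × (8.47/27.52) = 8.266 m³/day.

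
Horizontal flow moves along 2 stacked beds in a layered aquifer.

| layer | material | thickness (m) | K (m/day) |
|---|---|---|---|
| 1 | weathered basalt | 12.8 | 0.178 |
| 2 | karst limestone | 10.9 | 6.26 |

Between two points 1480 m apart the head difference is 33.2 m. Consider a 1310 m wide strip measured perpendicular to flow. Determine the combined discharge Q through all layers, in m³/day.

2070

Flow is parallel to layering, so each bed carries its own Darcy discharge and the transmissivities add.
Σ(K_i·b_i) = 0.178×12.8 + 6.26×10.9 = 70.51 m²/day.
Hydraulic gradient i = Δh / L = 33.2 / 1480 = 0.02243.
Q = Σ(K_i·b_i) · W · i = 70.51 × 1310 × 0.02243 = 2072 m³/day.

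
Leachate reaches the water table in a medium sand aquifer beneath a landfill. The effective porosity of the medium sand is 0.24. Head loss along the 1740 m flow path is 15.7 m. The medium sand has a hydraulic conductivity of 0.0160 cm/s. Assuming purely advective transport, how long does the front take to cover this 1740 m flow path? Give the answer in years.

9.17

Convert K: 0.0160 cm/s × 864 = 13.82 m/day.
Hydraulic gradient i = Δh / L = 15.7 / 1740 = 0.009023.
Darcy flux q = K · i = 13.82 × 0.009023 = 0.1247 m/day.
Seepage velocity v = q / n_e = 0.1247 / 0.24 = 0.5197 m/day.
Travel time t = L / v = 1740 / 0.5197 = 3348 days = 9.166 years.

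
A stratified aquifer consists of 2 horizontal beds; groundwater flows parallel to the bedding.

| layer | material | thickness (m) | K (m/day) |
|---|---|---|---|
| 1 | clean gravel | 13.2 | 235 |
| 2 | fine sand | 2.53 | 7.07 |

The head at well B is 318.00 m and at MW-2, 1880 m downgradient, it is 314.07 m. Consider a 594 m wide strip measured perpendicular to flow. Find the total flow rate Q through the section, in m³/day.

3870

Flow is parallel to layering, so each bed carries its own Darcy discharge and the transmissivities add.
Σ(K_i·b_i) = 235×13.2 + 7.07×2.53 = 3120 m²/day.
Hydraulic gradient i = (318.00 − 314.07) / 1880 = 3.93 / 1880 = 0.002090.
Q = Σ(K_i·b_i) · W · i = 3120 × 594 × 0.002090 = 3874 m³/day.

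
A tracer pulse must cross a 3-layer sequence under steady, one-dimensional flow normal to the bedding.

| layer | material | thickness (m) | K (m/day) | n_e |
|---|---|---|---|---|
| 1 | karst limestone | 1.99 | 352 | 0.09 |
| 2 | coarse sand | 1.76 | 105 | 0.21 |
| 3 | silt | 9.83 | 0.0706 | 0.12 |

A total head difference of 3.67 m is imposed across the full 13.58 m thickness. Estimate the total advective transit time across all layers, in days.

With flow normal to the layers, continuity requires the same specific discharge q through every layer.
Σ(b_i/K_i) = 1.99/352 + 1.76/105 + 9.83/0.0706 = 139.3 d.
q = Δh / Σ(b_i/K_i) = 3.67 / 139.3 = 0.02635 m/day.
In each layer the seepage velocity is v_i = q/n_i, so the layer transit time is t_i = b_i·n_i / q:
  layer 1 (karst limestone): t_1 = 1.99 × 0.09 / 0.02635 = 6.796 d
  layer 2 (coarse sand): t_2 = 1.76 × 0.21 / 0.02635 = 14.02 d
  layer 3 (silt): t_3 = 9.83 × 0.12 / 0.02635 = 44.76 d
Total t = Σ t_i = 65.58 days.

65.6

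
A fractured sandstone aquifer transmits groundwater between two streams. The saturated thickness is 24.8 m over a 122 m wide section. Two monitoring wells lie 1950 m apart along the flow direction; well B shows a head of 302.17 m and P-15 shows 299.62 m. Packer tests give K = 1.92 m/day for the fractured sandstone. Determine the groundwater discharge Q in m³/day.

Cross-sectional area A = 122 × 24.8 = 3026 m².
Hydraulic gradient i = (302.17 − 299.62) / 1950 = 2.55 / 1950 = 0.001308.
Darcy's law: Q = K · A · i = 1.920 × 3026 × 0.001308 = 7.597 m³/day.

7.60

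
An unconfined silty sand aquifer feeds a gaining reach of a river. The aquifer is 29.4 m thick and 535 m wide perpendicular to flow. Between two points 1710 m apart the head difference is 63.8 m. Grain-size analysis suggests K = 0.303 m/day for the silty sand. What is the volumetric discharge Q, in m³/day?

Cross-sectional area A = 535 × 29.4 = 15729 m².
Hydraulic gradient i = Δh / L = 63.8 / 1710 = 0.03731.
Darcy's law: Q = K · A · i = 0.3030 × 15729 × 0.03731 = 177.8 m³/day.

178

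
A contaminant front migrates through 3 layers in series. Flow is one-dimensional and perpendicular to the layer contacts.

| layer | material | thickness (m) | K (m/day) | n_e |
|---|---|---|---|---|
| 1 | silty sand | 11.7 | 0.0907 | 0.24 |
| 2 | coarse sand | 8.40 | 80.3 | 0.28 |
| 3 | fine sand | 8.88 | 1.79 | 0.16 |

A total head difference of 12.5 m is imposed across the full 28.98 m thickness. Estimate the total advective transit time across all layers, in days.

With flow normal to the layers, continuity requires the same specific discharge q through every layer.
Σ(b_i/K_i) = 11.7/0.0907 + 8.40/80.3 + 8.88/1.79 = 134.1 d.
q = Δh / Σ(b_i/K_i) = 12.5 / 134.1 = 0.09324 m/day.
In each layer the seepage velocity is v_i = q/n_i, so the layer transit time is t_i = b_i·n_i / q:
  layer 1 (silty sand): t_1 = 11.7 × 0.24 / 0.09324 = 30.12 d
  layer 2 (coarse sand): t_2 = 8.40 × 0.28 / 0.09324 = 25.23 d
  layer 3 (fine sand): t_3 = 8.88 × 0.16 / 0.09324 = 15.24 d
Total t = Σ t_i = 70.58 days.

70.6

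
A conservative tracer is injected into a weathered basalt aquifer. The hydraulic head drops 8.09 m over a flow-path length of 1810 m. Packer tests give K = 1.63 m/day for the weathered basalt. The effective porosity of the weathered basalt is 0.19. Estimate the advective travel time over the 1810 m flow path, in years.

Hydraulic gradient i = Δh / L = 8.09 / 1810 = 0.004470.
Darcy flux q = K · i = 1.630 × 0.004470 = 0.007285 m/day.
Seepage velocity v = q / n_e = 0.007285 / 0.19 = 0.03834 m/day.
Travel time t = L / v = 1810 / 0.03834 = 47204 days = 129.2 years.

129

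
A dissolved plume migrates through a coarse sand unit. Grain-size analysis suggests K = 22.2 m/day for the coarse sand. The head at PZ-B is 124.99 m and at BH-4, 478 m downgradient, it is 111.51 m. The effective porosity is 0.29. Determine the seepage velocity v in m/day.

2.16

Hydraulic gradient i = (124.99 − 111.51) / 478 = 13.48 / 478 = 0.02820.
Darcy flux q = K · i = 22.20 × 0.02820 = 0.6261 m/day.
Seepage velocity v = q / n_e = 0.6261 / 0.29 = 2.159 m/day.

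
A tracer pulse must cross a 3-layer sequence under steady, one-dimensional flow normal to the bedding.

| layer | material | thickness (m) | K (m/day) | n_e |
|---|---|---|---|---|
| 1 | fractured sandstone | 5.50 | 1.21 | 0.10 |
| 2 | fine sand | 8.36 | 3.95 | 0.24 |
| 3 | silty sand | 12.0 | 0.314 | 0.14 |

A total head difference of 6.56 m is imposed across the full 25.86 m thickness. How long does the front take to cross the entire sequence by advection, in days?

29.0

With flow normal to the layers, continuity requires the same specific discharge q through every layer.
Σ(b_i/K_i) = 5.50/1.21 + 8.36/3.95 + 12.0/0.314 = 44.88 d.
q = Δh / Σ(b_i/K_i) = 6.56 / 44.88 = 0.1462 m/day.
In each layer the seepage velocity is v_i = q/n_i, so the layer transit time is t_i = b_i·n_i / q:
  layer 1 (fractured sandstone): t_1 = 5.50 × 0.10 / 0.1462 = 3.763 d
  layer 2 (fine sand): t_2 = 8.36 × 0.24 / 0.1462 = 13.73 d
  layer 3 (silty sand): t_3 = 12.0 × 0.14 / 0.1462 = 11.49 d
Total t = Σ t_i = 28.98 days.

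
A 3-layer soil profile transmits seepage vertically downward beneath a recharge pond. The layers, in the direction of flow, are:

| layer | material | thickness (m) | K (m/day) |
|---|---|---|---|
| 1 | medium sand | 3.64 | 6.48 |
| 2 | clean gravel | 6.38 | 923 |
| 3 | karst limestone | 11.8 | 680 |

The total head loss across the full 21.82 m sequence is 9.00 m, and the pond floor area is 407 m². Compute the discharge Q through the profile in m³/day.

6250

Flow is perpendicular to layering, so the layers act in series and the equivalent K is the thickness-weighted harmonic mean.
Total thickness L = 3.64 + 6.38 + 11.8 = 21.82 m.
Σ(b_i/K_i) = 3.64/6.48 + 6.38/923 + 11.8/680 = 0.5860 d.
K_eq = L / Σ(b_i/K_i) = 21.82 / 0.5860 = 37.24 m/day.
Q = K_eq · A · (Δh/L) = 37.24 × 407 × (9.00/21.82) = 6251 m³/day.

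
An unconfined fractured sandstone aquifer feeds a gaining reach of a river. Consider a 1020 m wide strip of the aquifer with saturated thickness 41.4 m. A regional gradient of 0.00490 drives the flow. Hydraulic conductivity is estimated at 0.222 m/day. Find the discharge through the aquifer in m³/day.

45.9

Cross-sectional area A = 1020 × 41.4 = 42228 m².
Hydraulic gradient i = 0.00490.
Darcy's law: Q = K · A · i = 0.2220 × 42228 × 0.004900 = 45.94 m³/day.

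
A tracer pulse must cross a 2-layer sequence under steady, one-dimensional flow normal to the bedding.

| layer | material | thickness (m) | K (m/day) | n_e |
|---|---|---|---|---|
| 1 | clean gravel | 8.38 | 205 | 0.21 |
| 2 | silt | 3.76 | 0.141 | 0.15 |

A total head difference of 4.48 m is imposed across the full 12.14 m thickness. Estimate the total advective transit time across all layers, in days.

13.9

With flow normal to the layers, continuity requires the same specific discharge q through every layer.
Σ(b_i/K_i) = 8.38/205 + 3.76/0.141 = 26.71 d.
q = Δh / Σ(b_i/K_i) = 4.48 / 26.71 = 0.1677 m/day.
In each layer the seepage velocity is v_i = q/n_i, so the layer transit time is t_i = b_i·n_i / q:
  layer 1 (clean gravel): t_1 = 8.38 × 0.21 / 0.1677 = 10.49 d
  layer 2 (silt): t_2 = 3.76 × 0.15 / 0.1677 = 3.362 d
Total t = Σ t_i = 13.85 days.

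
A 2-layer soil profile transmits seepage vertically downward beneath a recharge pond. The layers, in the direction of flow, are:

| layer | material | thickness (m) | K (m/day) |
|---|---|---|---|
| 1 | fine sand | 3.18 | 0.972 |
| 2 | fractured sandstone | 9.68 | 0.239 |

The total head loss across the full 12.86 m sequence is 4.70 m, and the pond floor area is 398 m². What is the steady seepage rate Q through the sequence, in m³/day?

42.7

Flow is perpendicular to layering, so the layers act in series and the equivalent K is the thickness-weighted harmonic mean.
Total thickness L = 3.18 + 9.68 = 12.86 m.
Σ(b_i/K_i) = 3.18/0.972 + 9.68/0.239 = 43.77 d.
K_eq = L / Σ(b_i/K_i) = 12.86 / 43.77 = 0.2938 m/day.
Q = K_eq · A · (Δh/L) = 0.2938 × 398 × (4.70/12.86) = 42.73 m³/day.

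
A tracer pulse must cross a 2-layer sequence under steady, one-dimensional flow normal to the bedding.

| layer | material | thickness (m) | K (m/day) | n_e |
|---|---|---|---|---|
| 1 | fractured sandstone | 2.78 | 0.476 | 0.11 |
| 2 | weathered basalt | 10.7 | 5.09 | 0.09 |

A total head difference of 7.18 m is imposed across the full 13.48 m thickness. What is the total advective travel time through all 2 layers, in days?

1.40

With flow normal to the layers, continuity requires the same specific discharge q through every layer.
Σ(b_i/K_i) = 2.78/0.476 + 10.7/5.09 = 7.942 d.
q = Δh / Σ(b_i/K_i) = 7.18 / 7.942 = 0.9040 m/day.
In each layer the seepage velocity is v_i = q/n_i, so the layer transit time is t_i = b_i·n_i / q:
  layer 1 (fractured sandstone): t_1 = 2.78 × 0.11 / 0.9040 = 0.3383 d
  layer 2 (weathered basalt): t_2 = 10.7 × 0.09 / 0.9040 = 1.065 d
Total t = Σ t_i = 1.404 days.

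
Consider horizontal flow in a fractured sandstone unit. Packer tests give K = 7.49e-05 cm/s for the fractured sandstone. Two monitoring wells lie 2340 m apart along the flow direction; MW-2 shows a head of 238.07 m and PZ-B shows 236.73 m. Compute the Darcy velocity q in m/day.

Convert K: 7.49e-05 cm/s × 864 = 0.06471 m/day.
Hydraulic gradient i = (238.07 − 236.73) / 2340 = 1.34 / 2340 = 0.0005726.
Specific discharge q = K · i = 0.06471 × 0.0005726 = 3.706e-05 m/day.

3.71e-05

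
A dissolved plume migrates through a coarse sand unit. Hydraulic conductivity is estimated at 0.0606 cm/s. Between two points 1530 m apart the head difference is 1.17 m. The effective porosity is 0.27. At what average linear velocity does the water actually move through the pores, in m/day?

0.148

Convert K: 0.0606 cm/s × 864 = 52.36 m/day.
Hydraulic gradient i = Δh / L = 1.17 / 1530 = 0.0007647.
Darcy flux q = K · i = 52.36 × 0.0007647 = 0.04004 m/day.
Seepage velocity v = q / n_e = 0.04004 / 0.27 = 0.1483 m/day.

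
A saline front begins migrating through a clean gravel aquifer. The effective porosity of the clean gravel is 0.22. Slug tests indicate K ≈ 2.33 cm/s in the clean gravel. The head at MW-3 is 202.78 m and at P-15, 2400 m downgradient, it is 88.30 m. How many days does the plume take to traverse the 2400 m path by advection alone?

Convert K: 2.33 cm/s × 864 = 2013 m/day.
Hydraulic gradient i = (202.78 − 88.30) / 2400 = 114.48 / 2400 = 0.04770.
Darcy flux q = K · i = 2013 × 0.04770 = 96.03 m/day.
Seepage velocity v = q / n_e = 96.03 / 0.22 = 436.5 m/day.
Travel time t = L / v = 2400 / 436.5 = 5.499 days.

5.50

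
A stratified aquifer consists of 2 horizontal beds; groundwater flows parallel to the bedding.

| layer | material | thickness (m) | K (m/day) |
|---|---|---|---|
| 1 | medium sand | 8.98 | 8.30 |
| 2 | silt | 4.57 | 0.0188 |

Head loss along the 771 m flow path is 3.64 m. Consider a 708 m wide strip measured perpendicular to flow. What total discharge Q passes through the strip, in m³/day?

249

Flow is parallel to layering, so each bed carries its own Darcy discharge and the transmissivities add.
Σ(K_i·b_i) = 8.30×8.98 + 0.0188×4.57 = 74.62 m²/day.
Hydraulic gradient i = Δh / L = 3.64 / 771 = 0.004721.
Q = Σ(K_i·b_i) · W · i = 74.62 × 708 × 0.004721 = 249.4 m³/day.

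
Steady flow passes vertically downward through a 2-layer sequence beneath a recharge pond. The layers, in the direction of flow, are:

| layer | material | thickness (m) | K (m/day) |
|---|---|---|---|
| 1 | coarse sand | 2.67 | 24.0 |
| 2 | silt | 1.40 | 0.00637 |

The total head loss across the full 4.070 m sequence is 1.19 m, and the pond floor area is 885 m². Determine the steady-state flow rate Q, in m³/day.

4.79

Flow is perpendicular to layering, so the layers act in series and the equivalent K is the thickness-weighted harmonic mean.
Total thickness L = 2.67 + 1.40 = 4.070 m.
Σ(b_i/K_i) = 2.67/24.0 + 1.40/0.00637 = 219.9 d.
K_eq = L / Σ(b_i/K_i) = 4.070 / 219.9 = 0.01851 m/day.
Q = K_eq · A · (Δh/L) = 0.01851 × 885 × (1.19/4.070) = 4.789 m³/day.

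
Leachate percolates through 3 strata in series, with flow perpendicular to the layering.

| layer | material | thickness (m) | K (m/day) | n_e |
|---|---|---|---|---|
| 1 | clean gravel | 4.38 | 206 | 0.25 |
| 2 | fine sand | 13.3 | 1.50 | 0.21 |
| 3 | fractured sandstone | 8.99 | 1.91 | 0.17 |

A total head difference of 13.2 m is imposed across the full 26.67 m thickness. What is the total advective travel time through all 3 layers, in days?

5.58

With flow normal to the layers, continuity requires the same specific discharge q through every layer.
Σ(b_i/K_i) = 4.38/206 + 13.3/1.50 + 8.99/1.91 = 13.59 d.
q = Δh / Σ(b_i/K_i) = 13.2 / 13.59 = 0.9710 m/day.
In each layer the seepage velocity is v_i = q/n_i, so the layer transit time is t_i = b_i·n_i / q:
  layer 1 (clean gravel): t_1 = 4.38 × 0.25 / 0.9710 = 1.128 d
  layer 2 (fine sand): t_2 = 13.3 × 0.21 / 0.9710 = 2.877 d
  layer 3 (fractured sandstone): t_3 = 8.99 × 0.17 / 0.9710 = 1.574 d
Total t = Σ t_i = 5.578 days.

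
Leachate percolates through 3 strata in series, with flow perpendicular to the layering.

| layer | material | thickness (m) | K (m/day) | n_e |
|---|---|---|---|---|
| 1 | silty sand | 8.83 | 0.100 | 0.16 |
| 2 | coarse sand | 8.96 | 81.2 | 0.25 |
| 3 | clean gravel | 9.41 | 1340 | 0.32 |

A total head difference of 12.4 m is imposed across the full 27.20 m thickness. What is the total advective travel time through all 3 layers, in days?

47.5

With flow normal to the layers, continuity requires the same specific discharge q through every layer.
Σ(b_i/K_i) = 8.83/0.100 + 8.96/81.2 + 9.41/1340 = 88.42 d.
q = Δh / Σ(b_i/K_i) = 12.4 / 88.42 = 0.1402 m/day.
In each layer the seepage velocity is v_i = q/n_i, so the layer transit time is t_i = b_i·n_i / q:
  layer 1 (silty sand): t_1 = 8.83 × 0.16 / 0.1402 = 10.07 d
  layer 2 (coarse sand): t_2 = 8.96 × 0.25 / 0.1402 = 15.97 d
  layer 3 (clean gravel): t_3 = 9.41 × 0.32 / 0.1402 = 21.47 d
Total t = Σ t_i = 47.52 days.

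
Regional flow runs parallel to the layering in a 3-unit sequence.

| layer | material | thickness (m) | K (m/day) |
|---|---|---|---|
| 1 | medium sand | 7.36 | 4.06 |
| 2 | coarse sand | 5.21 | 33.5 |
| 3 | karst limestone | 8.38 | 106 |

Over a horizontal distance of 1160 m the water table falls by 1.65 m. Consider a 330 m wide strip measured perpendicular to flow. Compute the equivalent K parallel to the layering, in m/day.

52.2

Flow is parallel to layering, so each bed carries its own Darcy discharge and the transmissivities add.
Σ(K_i·b_i) = 4.06×7.36 + 33.5×5.21 + 106×8.38 = 1093 m²/day.
Total thickness b = 20.95 m, so K_eq = Σ(K_i·b_i)/b = 52.16 m/day.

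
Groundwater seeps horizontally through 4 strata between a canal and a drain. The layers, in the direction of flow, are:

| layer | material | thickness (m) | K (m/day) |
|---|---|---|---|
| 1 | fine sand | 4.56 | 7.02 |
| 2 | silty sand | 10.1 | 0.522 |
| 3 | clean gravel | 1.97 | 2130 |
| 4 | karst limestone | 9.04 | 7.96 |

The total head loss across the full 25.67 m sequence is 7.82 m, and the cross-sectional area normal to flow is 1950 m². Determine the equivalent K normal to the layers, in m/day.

1.21

Flow is perpendicular to layering, so the layers act in series and the equivalent K is the thickness-weighted harmonic mean.
Total thickness L = 4.56 + 10.1 + 1.97 + 9.04 = 25.67 m.
Σ(b_i/K_i) = 4.56/7.02 + 10.1/0.522 + 1.97/2130 + 9.04/7.96 = 21.13 d.
K_eq = L / Σ(b_i/K_i) = 25.67 / 21.13 = 1.215 m/day.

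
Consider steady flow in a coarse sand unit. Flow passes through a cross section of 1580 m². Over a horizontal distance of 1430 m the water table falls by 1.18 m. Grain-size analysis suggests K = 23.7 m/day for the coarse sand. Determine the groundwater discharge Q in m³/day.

Hydraulic gradient i = Δh / L = 1.18 / 1430 = 0.0008252.
Darcy's law: Q = K · A · i = 23.70 × 1580 × 0.0008252 = 30.90 m³/day.

30.9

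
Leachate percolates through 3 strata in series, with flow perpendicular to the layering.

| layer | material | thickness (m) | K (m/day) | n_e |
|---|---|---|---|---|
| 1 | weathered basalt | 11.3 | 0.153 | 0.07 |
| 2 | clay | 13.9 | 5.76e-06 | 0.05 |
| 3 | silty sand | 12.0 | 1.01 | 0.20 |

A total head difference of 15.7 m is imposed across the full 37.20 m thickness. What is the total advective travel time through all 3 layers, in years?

With flow normal to the layers, continuity requires the same specific discharge q through every layer.
Σ(b_i/K_i) = 11.3/0.153 + 13.9/5.76e-06 + 12.0/1.01 = 2.413e+06 d.
q = Δh / Σ(b_i/K_i) = 15.7 / 2.413e+06 = 6.506e-06 m/day.
In each layer the seepage velocity is v_i = q/n_i, so the layer transit time is t_i = b_i·n_i / q:
  layer 1 (weathered basalt): t_1 = 11.3 × 0.07 / 6.506e-06 = 1.216e+05 d
  layer 2 (clay): t_2 = 13.9 × 0.05 / 6.506e-06 = 1.068e+05 d
  layer 3 (silty sand): t_3 = 12.0 × 0.20 / 6.506e-06 = 3.689e+05 d
Total t = Σ t_i = 5.973e+05 days = 1635 years.

1640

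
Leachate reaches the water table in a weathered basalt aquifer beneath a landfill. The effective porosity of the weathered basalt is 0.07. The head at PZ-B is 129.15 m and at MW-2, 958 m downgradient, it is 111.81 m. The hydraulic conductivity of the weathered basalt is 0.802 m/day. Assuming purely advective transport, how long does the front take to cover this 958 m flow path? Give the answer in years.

Hydraulic gradient i = (129.15 − 111.81) / 958 = 17.34 / 958 = 0.01810.
Darcy flux q = K · i = 0.8020 × 0.01810 = 0.01452 m/day.
Seepage velocity v = q / n_e = 0.01452 / 0.07 = 0.2074 m/day.
Travel time t = L / v = 958 / 0.2074 = 4620 days = 12.65 years.

12.6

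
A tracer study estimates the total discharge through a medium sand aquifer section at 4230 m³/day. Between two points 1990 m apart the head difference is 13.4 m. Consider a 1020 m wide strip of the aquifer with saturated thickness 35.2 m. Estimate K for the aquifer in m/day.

17.5

Cross-sectional area A = 1020 × 35.2 = 35904 m².
Hydraulic gradient i = Δh / L = 13.4 / 1990 = 0.006734.
From Q = K·A·i, K = Q / (A·i) = 4230 / (35904 × 0.006734) = 17.50 m/day.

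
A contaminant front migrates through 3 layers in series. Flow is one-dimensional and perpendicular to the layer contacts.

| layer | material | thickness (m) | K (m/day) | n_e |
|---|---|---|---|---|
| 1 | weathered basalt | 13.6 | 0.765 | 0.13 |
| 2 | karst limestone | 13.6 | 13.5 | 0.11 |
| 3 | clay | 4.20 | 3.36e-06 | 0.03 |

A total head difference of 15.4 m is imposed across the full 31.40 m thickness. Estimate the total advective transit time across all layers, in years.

753

With flow normal to the layers, continuity requires the same specific discharge q through every layer.
Σ(b_i/K_i) = 13.6/0.765 + 13.6/13.5 + 4.20/3.36e-06 = 1.250e+06 d.
q = Δh / Σ(b_i/K_i) = 15.4 / 1.250e+06 = 1.232e-05 m/day.
In each layer the seepage velocity is v_i = q/n_i, so the layer transit time is t_i = b_i·n_i / q:
  layer 1 (weathered basalt): t_1 = 13.6 × 0.13 / 1.232e-05 = 1.435e+05 d
  layer 2 (karst limestone): t_2 = 13.6 × 0.11 / 1.232e-05 = 1.214e+05 d
  layer 3 (clay): t_3 = 4.20 × 0.03 / 1.232e-05 = 10227 d
Total t = Σ t_i = 2.752e+05 days = 753.4 years.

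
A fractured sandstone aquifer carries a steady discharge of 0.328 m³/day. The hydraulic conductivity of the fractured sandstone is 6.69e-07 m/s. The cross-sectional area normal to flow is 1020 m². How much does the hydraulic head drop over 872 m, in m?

4.85

Convert K: 6.69e-07 m/s × 86400 = 0.05780 m/day.
From Q = K·A·i, i = Q / (K·A) = 0.328 / (0.05780 × 1020) = 0.005563.
Head loss Δh = i · L = 0.005563 × 872 = 4.851 m.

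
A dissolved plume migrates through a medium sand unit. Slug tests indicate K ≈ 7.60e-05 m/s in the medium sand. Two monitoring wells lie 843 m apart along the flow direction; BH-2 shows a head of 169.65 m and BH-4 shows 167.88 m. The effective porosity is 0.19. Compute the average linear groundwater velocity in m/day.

0.0726

Convert K: 7.60e-05 m/s × 86400 = 6.566 m/day.
Hydraulic gradient i = (169.65 − 167.88) / 843 = 1.77 / 843 = 0.002100.
Darcy flux q = K · i = 6.566 × 0.002100 = 0.01379 m/day.
Seepage velocity v = q / n_e = 0.01379 / 0.19 = 0.07256 m/day.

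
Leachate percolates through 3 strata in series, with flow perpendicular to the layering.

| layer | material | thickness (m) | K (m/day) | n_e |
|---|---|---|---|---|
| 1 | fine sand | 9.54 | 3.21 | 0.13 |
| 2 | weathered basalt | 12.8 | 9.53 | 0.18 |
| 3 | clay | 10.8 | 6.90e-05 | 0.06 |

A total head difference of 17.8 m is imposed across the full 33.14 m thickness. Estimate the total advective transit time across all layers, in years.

With flow normal to the layers, continuity requires the same specific discharge q through every layer.
Σ(b_i/K_i) = 9.54/3.21 + 12.8/9.53 + 10.8/6.90e-05 = 1.565e+05 d.
q = Δh / Σ(b_i/K_i) = 17.8 / 1.565e+05 = 0.0001137 m/day.
In each layer the seepage velocity is v_i = q/n_i, so the layer transit time is t_i = b_i·n_i / q:
  layer 1 (fine sand): t_1 = 9.54 × 0.13 / 0.0001137 = 10906 d
  layer 2 (weathered basalt): t_2 = 12.8 × 0.18 / 0.0001137 = 20260 d
  layer 3 (clay): t_3 = 10.8 × 0.06 / 0.0001137 = 5698 d
Total t = Σ t_i = 36865 days = 100.9 years.

101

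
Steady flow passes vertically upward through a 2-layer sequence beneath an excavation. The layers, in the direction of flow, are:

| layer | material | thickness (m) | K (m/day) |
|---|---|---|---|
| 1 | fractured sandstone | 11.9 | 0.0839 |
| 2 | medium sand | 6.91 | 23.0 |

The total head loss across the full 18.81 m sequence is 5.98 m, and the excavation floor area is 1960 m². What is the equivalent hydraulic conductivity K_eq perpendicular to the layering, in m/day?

0.132

Flow is perpendicular to layering, so the layers act in series and the equivalent K is the thickness-weighted harmonic mean.
Total thickness L = 11.9 + 6.91 = 18.81 m.
Σ(b_i/K_i) = 11.9/0.0839 + 6.91/23.0 = 142.1 d.
K_eq = L / Σ(b_i/K_i) = 18.81 / 142.1 = 0.1323 m/day.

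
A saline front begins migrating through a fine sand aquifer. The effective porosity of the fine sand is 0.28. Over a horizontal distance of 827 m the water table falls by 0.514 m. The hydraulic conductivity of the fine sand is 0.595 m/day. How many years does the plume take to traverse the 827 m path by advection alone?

Hydraulic gradient i = Δh / L = 0.514 / 827 = 0.0006215.
Darcy flux q = K · i = 0.5950 × 0.0006215 = 0.0003698 m/day.
Seepage velocity v = q / n_e = 0.0003698 / 0.28 = 0.001321 m/day.
Travel time t = L / v = 827 / 0.001321 = 6.262e+05 days = 1714 years.

1710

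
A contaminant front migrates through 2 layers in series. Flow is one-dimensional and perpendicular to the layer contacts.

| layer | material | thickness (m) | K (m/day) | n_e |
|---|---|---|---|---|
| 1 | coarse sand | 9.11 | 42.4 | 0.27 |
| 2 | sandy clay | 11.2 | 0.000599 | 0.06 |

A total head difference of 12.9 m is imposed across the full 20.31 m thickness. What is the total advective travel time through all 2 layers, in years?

12.4

With flow normal to the layers, continuity requires the same specific discharge q through every layer.
Σ(b_i/K_i) = 9.11/42.4 + 11.2/0.000599 = 18698 d.
q = Δh / Σ(b_i/K_i) = 12.9 / 18698 = 0.0006899 m/day.
In each layer the seepage velocity is v_i = q/n_i, so the layer transit time is t_i = b_i·n_i / q:
  layer 1 (coarse sand): t_1 = 9.11 × 0.27 / 0.0006899 = 3565 d
  layer 2 (sandy clay): t_2 = 11.2 × 0.06 / 0.0006899 = 974.0 d
Total t = Σ t_i = 4539 days = 12.43 years.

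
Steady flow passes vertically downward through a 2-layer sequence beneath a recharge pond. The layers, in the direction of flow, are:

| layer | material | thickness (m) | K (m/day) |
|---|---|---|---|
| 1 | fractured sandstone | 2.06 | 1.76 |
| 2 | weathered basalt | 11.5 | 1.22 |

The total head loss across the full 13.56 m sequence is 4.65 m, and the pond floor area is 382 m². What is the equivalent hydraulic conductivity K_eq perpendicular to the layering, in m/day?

Flow is perpendicular to layering, so the layers act in series and the equivalent K is the thickness-weighted harmonic mean.
Total thickness L = 2.06 + 11.5 = 13.56 m.
Σ(b_i/K_i) = 2.06/1.76 + 11.5/1.22 = 10.60 d.
K_eq = L / Σ(b_i/K_i) = 13.56 / 10.60 = 1.280 m/day.

1.28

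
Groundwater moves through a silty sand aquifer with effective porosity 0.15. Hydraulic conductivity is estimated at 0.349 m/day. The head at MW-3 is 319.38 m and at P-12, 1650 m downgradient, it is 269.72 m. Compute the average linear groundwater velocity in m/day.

Hydraulic gradient i = (319.38 − 269.72) / 1650 = 49.66 / 1650 = 0.03010.
Darcy flux q = K · i = 0.3490 × 0.03010 = 0.01050 m/day.
Seepage velocity v = q / n_e = 0.01050 / 0.15 = 0.07003 m/day.

0.0700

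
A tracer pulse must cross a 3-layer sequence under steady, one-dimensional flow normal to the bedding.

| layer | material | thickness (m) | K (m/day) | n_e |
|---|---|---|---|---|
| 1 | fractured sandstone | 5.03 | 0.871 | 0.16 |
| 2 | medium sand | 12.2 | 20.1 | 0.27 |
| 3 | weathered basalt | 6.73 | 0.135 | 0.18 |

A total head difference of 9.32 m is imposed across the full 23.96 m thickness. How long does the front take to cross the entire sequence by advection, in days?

With flow normal to the layers, continuity requires the same specific discharge q through every layer.
Σ(b_i/K_i) = 5.03/0.871 + 12.2/20.1 + 6.73/0.135 = 56.23 d.
q = Δh / Σ(b_i/K_i) = 9.32 / 56.23 = 0.1657 m/day.
In each layer the seepage velocity is v_i = q/n_i, so the layer transit time is t_i = b_i·n_i / q:
  layer 1 (fractured sandstone): t_1 = 5.03 × 0.16 / 0.1657 = 4.856 d
  layer 2 (medium sand): t_2 = 12.2 × 0.27 / 0.1657 = 19.87 d
  layer 3 (weathered basalt): t_3 = 6.73 × 0.18 / 0.1657 = 7.309 d
Total t = Σ t_i = 32.04 days.

32.0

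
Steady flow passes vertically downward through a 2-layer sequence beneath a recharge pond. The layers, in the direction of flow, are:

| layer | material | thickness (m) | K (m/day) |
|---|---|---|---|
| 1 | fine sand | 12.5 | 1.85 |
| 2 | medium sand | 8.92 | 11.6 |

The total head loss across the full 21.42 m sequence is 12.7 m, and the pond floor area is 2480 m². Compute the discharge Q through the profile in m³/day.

Flow is perpendicular to layering, so the layers act in series and the equivalent K is the thickness-weighted harmonic mean.
Total thickness L = 12.5 + 8.92 = 21.42 m.
Σ(b_i/K_i) = 12.5/1.85 + 8.92/11.6 = 7.526 d.
K_eq = L / Σ(b_i/K_i) = 21.42 / 7.526 = 2.846 m/day.
Q = K_eq · A · (Δh/L) = 2.846 × 2480 × (12.7/21.42) = 4185 m³/day.

4190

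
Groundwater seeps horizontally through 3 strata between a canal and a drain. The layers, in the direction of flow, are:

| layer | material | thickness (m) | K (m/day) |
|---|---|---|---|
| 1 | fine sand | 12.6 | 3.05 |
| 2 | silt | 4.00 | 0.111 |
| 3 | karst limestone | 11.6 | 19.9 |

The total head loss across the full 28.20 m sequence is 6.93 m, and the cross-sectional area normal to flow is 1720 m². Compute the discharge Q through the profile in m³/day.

Flow is perpendicular to layering, so the layers act in series and the equivalent K is the thickness-weighted harmonic mean.
Total thickness L = 12.6 + 4.00 + 11.6 = 28.20 m.
Σ(b_i/K_i) = 12.6/3.05 + 4.00/0.111 + 11.6/19.9 = 40.75 d.
K_eq = L / Σ(b_i/K_i) = 28.20 / 40.75 = 0.6920 m/day.
Q = K_eq · A · (Δh/L) = 0.6920 × 1720 × (6.93/28.20) = 292.5 m³/day.

293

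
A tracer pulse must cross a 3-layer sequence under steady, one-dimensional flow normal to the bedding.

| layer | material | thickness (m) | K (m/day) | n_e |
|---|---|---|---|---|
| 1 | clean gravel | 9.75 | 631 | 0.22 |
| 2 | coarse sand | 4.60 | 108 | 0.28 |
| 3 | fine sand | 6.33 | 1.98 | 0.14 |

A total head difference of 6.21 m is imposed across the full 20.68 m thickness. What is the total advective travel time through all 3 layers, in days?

With flow normal to the layers, continuity requires the same specific discharge q through every layer.
Σ(b_i/K_i) = 9.75/631 + 4.60/108 + 6.33/1.98 = 3.255 d.
q = Δh / Σ(b_i/K_i) = 6.21 / 3.255 = 1.908 m/day.
In each layer the seepage velocity is v_i = q/n_i, so the layer transit time is t_i = b_i·n_i / q:
  layer 1 (clean gravel): t_1 = 9.75 × 0.22 / 1.908 = 1.124 d
  layer 2 (coarse sand): t_2 = 4.60 × 0.28 / 1.908 = 0.6751 d
  layer 3 (fine sand): t_3 = 6.33 × 0.14 / 1.908 = 0.4645 d
Total t = Σ t_i = 2.264 days.

2.26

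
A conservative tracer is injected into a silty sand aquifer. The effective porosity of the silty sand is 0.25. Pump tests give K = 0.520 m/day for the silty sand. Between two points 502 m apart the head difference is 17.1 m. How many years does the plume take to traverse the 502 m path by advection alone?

19.4

Hydraulic gradient i = Δh / L = 17.1 / 502 = 0.03406.
Darcy flux q = K · i = 0.5200 × 0.03406 = 0.01771 m/day.
Seepage velocity v = q / n_e = 0.01771 / 0.25 = 0.07085 m/day.
Travel time t = L / v = 502 / 0.07085 = 7085 days = 19.40 years.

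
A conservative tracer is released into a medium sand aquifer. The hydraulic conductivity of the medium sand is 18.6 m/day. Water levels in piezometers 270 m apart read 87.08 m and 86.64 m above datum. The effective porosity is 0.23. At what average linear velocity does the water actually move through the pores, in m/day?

Hydraulic gradient i = (87.08 − 86.64) / 270 = 0.44 / 270 = 0.001630.
Darcy flux q = K · i = 18.60 × 0.001630 = 0.03031 m/day.
Seepage velocity v = q / n_e = 0.03031 / 0.23 = 0.1318 m/day.

0.132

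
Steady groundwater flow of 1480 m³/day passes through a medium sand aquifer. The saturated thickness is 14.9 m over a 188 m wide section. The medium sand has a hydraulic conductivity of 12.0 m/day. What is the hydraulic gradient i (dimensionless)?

0.0440

Cross-sectional area A = 188 × 14.9 = 2801 m².
From Q = K·A·i, i = Q / (K·A) = 1480 / (12.00 × 2801) = 0.04403.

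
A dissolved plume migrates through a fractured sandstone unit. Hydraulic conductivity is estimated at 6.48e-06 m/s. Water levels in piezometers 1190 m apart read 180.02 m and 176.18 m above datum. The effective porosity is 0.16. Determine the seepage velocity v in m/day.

0.0113

Convert K: 6.48e-06 m/s × 86400 = 0.5599 m/day.
Hydraulic gradient i = (180.02 − 176.18) / 1190 = 3.84 / 1190 = 0.003227.
Darcy flux q = K · i = 0.5599 × 0.003227 = 0.001807 m/day.
Seepage velocity v = q / n_e = 0.001807 / 0.16 = 0.01129 m/day.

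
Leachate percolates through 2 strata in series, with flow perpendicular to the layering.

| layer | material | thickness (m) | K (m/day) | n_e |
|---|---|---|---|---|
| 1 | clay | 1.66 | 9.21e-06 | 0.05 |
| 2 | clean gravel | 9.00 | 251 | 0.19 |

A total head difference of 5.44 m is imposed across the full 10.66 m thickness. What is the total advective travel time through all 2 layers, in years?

163

With flow normal to the layers, continuity requires the same specific discharge q through every layer.
Σ(b_i/K_i) = 1.66/9.21e-06 + 9.00/251 = 1.802e+05 d.
q = Δh / Σ(b_i/K_i) = 5.44 / 1.802e+05 = 3.018e-05 m/day.
In each layer the seepage velocity is v_i = q/n_i, so the layer transit time is t_i = b_i·n_i / q:
  layer 1 (clay): t_1 = 1.66 × 0.05 / 3.018e-05 = 2750 d
  layer 2 (clean gravel): t_2 = 9.00 × 0.19 / 3.018e-05 = 56656 d
Total t = Σ t_i = 59406 days = 162.6 years.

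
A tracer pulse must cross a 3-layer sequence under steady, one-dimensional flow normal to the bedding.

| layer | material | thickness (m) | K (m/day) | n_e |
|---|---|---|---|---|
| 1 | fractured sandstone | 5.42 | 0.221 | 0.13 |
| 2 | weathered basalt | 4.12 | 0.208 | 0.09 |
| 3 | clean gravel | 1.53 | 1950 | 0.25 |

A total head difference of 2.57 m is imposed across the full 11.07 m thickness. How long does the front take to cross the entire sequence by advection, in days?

25.1

With flow normal to the layers, continuity requires the same specific discharge q through every layer.
Σ(b_i/K_i) = 5.42/0.221 + 4.12/0.208 + 1.53/1950 = 44.33 d.
q = Δh / Σ(b_i/K_i) = 2.57 / 44.33 = 0.05797 m/day.
In each layer the seepage velocity is v_i = q/n_i, so the layer transit time is t_i = b_i·n_i / q:
  layer 1 (fractured sandstone): t_1 = 5.42 × 0.13 / 0.05797 = 12.15 d
  layer 2 (weathered basalt): t_2 = 4.12 × 0.09 / 0.05797 = 6.396 d
  layer 3 (clean gravel): t_3 = 1.53 × 0.25 / 0.05797 = 6.598 d
Total t = Σ t_i = 25.15 days.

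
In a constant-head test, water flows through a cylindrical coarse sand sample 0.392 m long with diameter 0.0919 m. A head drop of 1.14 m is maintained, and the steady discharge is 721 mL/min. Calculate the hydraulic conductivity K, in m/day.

Cross-sectional area A = π·(d/2)² = π × (0.0919/2)² = 0.006633 m².
Convert discharge: 721 mL/min = 1.202e-05 m³/s.
Darcy's law rearranged: K = Q·L / (A·Δh) = 1.202e-05 × 0.392 / (0.006633 × 1.14) = 0.0006229 m/s = 53.82 m/day.

53.8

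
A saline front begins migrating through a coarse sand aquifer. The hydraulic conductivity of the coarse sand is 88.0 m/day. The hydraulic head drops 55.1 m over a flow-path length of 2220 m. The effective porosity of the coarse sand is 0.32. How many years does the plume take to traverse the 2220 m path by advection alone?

Hydraulic gradient i = Δh / L = 55.1 / 2220 = 0.02482.
Darcy flux q = K · i = 88.00 × 0.02482 = 2.184 m/day.
Seepage velocity v = q / n_e = 2.184 / 0.32 = 6.825 m/day.
Travel time t = L / v = 2220 / 6.825 = 325.3 days = 0.8905 years.

0.890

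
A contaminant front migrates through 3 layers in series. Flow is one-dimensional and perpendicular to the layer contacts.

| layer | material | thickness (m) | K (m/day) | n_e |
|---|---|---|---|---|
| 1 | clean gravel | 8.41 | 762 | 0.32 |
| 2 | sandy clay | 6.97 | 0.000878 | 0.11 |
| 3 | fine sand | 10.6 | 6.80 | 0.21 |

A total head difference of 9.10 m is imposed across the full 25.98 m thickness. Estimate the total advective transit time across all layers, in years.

13.6

With flow normal to the layers, continuity requires the same specific discharge q through every layer.
Σ(b_i/K_i) = 8.41/762 + 6.97/0.000878 + 10.6/6.80 = 7940 d.
q = Δh / Σ(b_i/K_i) = 9.10 / 7940 = 0.001146 m/day.
In each layer the seepage velocity is v_i = q/n_i, so the layer transit time is t_i = b_i·n_i / q:
  layer 1 (clean gravel): t_1 = 8.41 × 0.32 / 0.001146 = 2348 d
  layer 2 (sandy clay): t_2 = 6.97 × 0.11 / 0.001146 = 669.0 d
  layer 3 (fine sand): t_3 = 10.6 × 0.21 / 0.001146 = 1942 d
Total t = Σ t_i = 4959 days = 13.58 years.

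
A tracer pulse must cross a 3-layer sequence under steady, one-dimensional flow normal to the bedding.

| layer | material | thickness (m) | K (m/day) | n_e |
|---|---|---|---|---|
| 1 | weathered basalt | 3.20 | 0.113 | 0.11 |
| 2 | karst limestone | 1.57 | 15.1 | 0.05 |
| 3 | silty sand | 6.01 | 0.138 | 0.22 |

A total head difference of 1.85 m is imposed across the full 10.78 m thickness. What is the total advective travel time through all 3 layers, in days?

68.2

With flow normal to the layers, continuity requires the same specific discharge q through every layer.
Σ(b_i/K_i) = 3.20/0.113 + 1.57/15.1 + 6.01/0.138 = 71.97 d.
q = Δh / Σ(b_i/K_i) = 1.85 / 71.97 = 0.02570 m/day.
In each layer the seepage velocity is v_i = q/n_i, so the layer transit time is t_i = b_i·n_i / q:
  layer 1 (weathered basalt): t_1 = 3.20 × 0.11 / 0.02570 = 13.69 d
  layer 2 (karst limestone): t_2 = 1.57 × 0.05 / 0.02570 = 3.054 d
  layer 3 (silty sand): t_3 = 6.01 × 0.22 / 0.02570 = 51.44 d
Total t = Σ t_i = 68.19 days.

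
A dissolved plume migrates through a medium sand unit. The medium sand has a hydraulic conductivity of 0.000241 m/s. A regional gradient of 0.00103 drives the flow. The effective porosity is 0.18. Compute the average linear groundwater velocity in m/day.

Convert K: 0.000241 m/s × 86400 = 20.82 m/day.
Hydraulic gradient i = 0.00103.
Darcy flux q = K · i = 20.82 × 0.001030 = 0.02145 m/day.
Seepage velocity v = q / n_e = 0.02145 / 0.18 = 0.1192 m/day.

0.119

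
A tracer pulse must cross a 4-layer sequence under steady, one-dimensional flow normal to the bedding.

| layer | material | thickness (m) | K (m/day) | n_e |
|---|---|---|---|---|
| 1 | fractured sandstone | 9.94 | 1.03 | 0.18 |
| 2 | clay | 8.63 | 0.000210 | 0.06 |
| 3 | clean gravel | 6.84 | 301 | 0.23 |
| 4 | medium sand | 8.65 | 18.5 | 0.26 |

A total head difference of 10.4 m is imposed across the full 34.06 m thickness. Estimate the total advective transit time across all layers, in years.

66.3

With flow normal to the layers, continuity requires the same specific discharge q through every layer.
Σ(b_i/K_i) = 9.94/1.03 + 8.63/0.000210 + 6.84/301 + 8.65/18.5 = 41105 d.
q = Δh / Σ(b_i/K_i) = 10.4 / 41105 = 0.0002530 m/day.
In each layer the seepage velocity is v_i = q/n_i, so the layer transit time is t_i = b_i·n_i / q:
  layer 1 (fractured sandstone): t_1 = 9.94 × 0.18 / 0.0002530 = 7072 d
  layer 2 (clay): t_2 = 8.63 × 0.06 / 0.0002530 = 2047 d
  layer 3 (clean gravel): t_3 = 6.84 × 0.23 / 0.0002530 = 6218 d
  layer 4 (medium sand): t_4 = 8.65 × 0.26 / 0.0002530 = 8889 d
Total t = Σ t_i = 24225 days = 66.33 years.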